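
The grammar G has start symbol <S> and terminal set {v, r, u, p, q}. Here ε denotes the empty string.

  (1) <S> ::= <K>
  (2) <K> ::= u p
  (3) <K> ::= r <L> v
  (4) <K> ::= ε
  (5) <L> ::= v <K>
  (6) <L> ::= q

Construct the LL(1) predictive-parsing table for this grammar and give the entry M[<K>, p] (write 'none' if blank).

FIRST(<K>) = {ε, r, u}
FIRST(<L>) = {q, v}
FIRST(<S>) = {ε, r, u}  (via <K>)
FOLLOW(<S>) includes $ since <S> is the start symbol.
FOLLOW(<S>): <S> appears on no right-hand side. Thus FOLLOW(<S>) = {$}.
FOLLOW(<L>): in <K>::=r <L> v, <L> is followed by v with FIRST {v}. Thus FOLLOW(<L>) = {v}.
FOLLOW(<K>): in <S>::=<K>, the suffix after <K> is empty, so FOLLOW(<K>) ⊇ FOLLOW(<S>) = {$}; in <L>::=v <K>, the suffix after <K> is empty, so FOLLOW(<K>) ⊇ FOLLOW(<L>) = {v}. Thus FOLLOW(<K>) = {$, v}.
For <K> ::= u p: FIRST(u p) = {u}, so it goes in M[<K>, t] for t ∈ {u}.
For <K> ::= r <L> v: FIRST(r <L> v) = {r}, so it goes in M[<K>, t] for t ∈ {r}.
For <K> ::= ε: FIRST(ε) = {ε}, so it goes in M[<K>, t] for t ∈ {}; since ε ∈ FIRST, also for every t ∈ FOLLOW(<K>) = {$, v}.
None of these place a production in M[<K>, p].

none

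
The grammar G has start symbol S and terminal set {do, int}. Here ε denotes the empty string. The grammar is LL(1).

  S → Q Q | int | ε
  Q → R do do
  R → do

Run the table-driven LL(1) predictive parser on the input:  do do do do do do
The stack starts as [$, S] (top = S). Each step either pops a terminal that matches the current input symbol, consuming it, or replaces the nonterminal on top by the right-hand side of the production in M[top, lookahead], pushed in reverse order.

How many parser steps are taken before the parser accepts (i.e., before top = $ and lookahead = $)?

      Stack         Input                Action
   1  $ S           do do do do do do $  expand S → Q Q
   2  $ Q Q         do do do do do do $  expand Q → R do do
   3  $ Q do do R   do do do do do do $  expand R → do
   4  $ Q do do do  do do do do do do $  match do
   5  $ Q do do     do do do do do $     match do
   6  $ Q do        do do do do $        match do
   7  $ Q           do do do $           expand Q → R do do
   8  $ do do R     do do do $           expand R → do
   9  $ do do do    do do do $           match do
  10  $ do do       do do $              match do
  11  $ do          do $                 match do
Accept reached after 11 steps.

11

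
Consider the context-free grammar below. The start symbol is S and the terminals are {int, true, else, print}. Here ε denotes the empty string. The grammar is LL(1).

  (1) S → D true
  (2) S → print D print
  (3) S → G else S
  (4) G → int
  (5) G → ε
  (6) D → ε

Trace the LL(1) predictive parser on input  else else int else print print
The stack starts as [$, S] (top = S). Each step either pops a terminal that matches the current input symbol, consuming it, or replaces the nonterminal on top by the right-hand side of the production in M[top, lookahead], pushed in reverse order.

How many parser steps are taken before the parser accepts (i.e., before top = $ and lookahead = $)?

step 1: stack=$ S  input=else else int else print print $  — expand S → G else S
step 2: stack=$ S else G  input=else else int else print print $  — expand G → ε
step 3: stack=$ S else  input=else else int else print print $  — match else
step 4: stack=$ S  input=else int else print print $  — expand S → G else S
step 5: stack=$ S else G  input=else int else print print $  — expand G → ε
step 6: stack=$ S else  input=else int else print print $  — match else
step 7: stack=$ S  input=int else print print $  — expand S → G else S
step 8: stack=$ S else G  input=int else print print $  — expand G → int
step 9: stack=$ S else int  input=int else print print $  — match int
step 10: stack=$ S else  input=else print print $  — match else
step 11: stack=$ S  input=print print $  — expand S → print D print
step 12: stack=$ print D print  input=print print $  — match print
step 13: stack=$ print D  input=print $  — expand D → ε
step 14: stack=$ print  input=print $  — match print
Accept reached after 14 steps.

14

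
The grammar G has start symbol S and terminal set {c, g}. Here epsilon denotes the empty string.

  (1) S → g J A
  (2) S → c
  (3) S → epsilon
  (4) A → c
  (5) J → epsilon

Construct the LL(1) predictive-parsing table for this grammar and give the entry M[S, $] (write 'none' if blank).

FIRST(S) = {epsilon, c, g}
FIRST(A) = {c}
FIRST(J) = {epsilon}
FOLLOW(S) includes $ since S is the start symbol.
FOLLOW(S): S appears on no right-hand side. Thus FOLLOW(S) = {$}.
For S → g J A: FIRST(g J A) = {g}, so it goes in M[S, t] for t ∈ {g}.
For S → c: FIRST(c) = {c}, so it goes in M[S, t] for t ∈ {c}.
For S → epsilon: FIRST(epsilon) = {epsilon}, so it goes in M[S, t] for t ∈ {}; since epsilon ∈ FIRST, also for every t ∈ FOLLOW(S) = {$}.

S → epsilon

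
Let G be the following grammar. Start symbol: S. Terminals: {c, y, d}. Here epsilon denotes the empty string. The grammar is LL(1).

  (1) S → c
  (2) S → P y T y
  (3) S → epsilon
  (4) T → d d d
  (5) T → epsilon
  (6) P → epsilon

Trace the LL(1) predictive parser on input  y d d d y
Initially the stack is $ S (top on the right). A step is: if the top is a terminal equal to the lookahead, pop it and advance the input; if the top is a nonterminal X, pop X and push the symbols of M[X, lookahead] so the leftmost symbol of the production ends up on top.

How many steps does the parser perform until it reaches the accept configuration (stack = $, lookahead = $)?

     Stack      Input        Action
  1  $ S        y d d d y $  expand S → P y T y
  2  $ y T y P  y d d d y $  expand P → epsilon
  3  $ y T y    y d d d y $  match y
  4  $ y T      d d d y $    expand T → d d d
  5  $ y d d d  d d d y $    match d
  6  $ y d d    d d y $      match d
  7  $ y d      d y $        match d
  8  $ y        y $          match y
Accept reached after 8 steps.

8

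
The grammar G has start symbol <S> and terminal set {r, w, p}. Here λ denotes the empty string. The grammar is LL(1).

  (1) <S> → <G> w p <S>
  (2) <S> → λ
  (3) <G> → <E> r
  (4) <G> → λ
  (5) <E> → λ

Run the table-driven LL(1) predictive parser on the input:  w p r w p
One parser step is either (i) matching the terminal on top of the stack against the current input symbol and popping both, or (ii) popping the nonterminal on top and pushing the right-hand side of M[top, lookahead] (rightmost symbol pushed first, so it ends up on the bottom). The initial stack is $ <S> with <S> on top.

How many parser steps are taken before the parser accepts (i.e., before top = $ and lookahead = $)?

step 1: stack=$ <S>  input=w p r w p $  — expand <S> → <G> w p <S>
step 2: stack=$ <S> p w <G>  input=w p r w p $  — expand <G> → λ
step 3: stack=$ <S> p w  input=w p r w p $  — match w
step 4: stack=$ <S> p  input=p r w p $  — match p
step 5: stack=$ <S>  input=r w p $  — expand <S> → <G> w p <S>
step 6: stack=$ <S> p w <G>  input=r w p $  — expand <G> → <E> r
step 7: stack=$ <S> p w r <E>  input=r w p $  — expand <E> → λ
step 8: stack=$ <S> p w r  input=r w p $  — match r
step 9: stack=$ <S> p w  input=w p $  — match w
step 10: stack=$ <S> p  input=p $  — match p
step 11: stack=$ <S>  input=$  — expand <S> → λ
Accept reached after 11 steps.

11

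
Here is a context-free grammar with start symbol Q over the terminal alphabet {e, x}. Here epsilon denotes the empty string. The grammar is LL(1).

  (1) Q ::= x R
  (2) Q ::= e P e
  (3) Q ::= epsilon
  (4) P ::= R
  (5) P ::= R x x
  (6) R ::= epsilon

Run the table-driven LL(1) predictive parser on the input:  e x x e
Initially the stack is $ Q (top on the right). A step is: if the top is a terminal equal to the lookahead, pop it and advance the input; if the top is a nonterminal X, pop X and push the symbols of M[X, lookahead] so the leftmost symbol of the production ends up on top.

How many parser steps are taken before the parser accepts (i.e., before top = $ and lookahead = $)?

7

     Stack      Input      Action
  1  $ Q        e x x e $  expand Q ::= e P e
  2  $ e P e    e x x e $  match e
  3  $ e P      x x e $    expand P ::= R x x
  4  $ e x x R  x x e $    expand R ::= epsilon
  5  $ e x x    x x e $    match x
  6  $ e x      x e $      match x
  7  $ e        e $        match e
Accept reached after 7 steps.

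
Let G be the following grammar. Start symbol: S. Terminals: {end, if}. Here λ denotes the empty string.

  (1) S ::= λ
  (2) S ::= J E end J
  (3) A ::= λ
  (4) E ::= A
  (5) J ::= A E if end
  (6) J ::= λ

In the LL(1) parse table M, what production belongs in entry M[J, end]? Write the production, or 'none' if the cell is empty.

FIRST(A) = {λ}
FIRST(E) = {λ}  (via A)
FIRST(J) = {λ, if}  (via A E if end)
FIRST(S) = {λ, end, if}  (via J E end J)
FOLLOW(S) includes $ since S is the start symbol.
FOLLOW(S): S appears on no right-hand side. Thus FOLLOW(S) = {$}.
FOLLOW(J): in S::=J E end J (occurrence 1), J is followed by E end J with FIRST {end}; in S::=J E end J (occurrence 2), the suffix after J is empty, so FOLLOW(J) ⊇ FOLLOW(S) = {$}. Thus FOLLOW(J) = {$, end}.
For J ::= A E if end: FIRST(A E if end) = {if}, so it goes in M[J, t] for t ∈ {if}.
For J ::= λ: FIRST(λ) = {λ}, so it goes in M[J, t] for t ∈ {}; since λ ∈ FIRST, also for every t ∈ FOLLOW(J) = {$, end}.

J ::= λ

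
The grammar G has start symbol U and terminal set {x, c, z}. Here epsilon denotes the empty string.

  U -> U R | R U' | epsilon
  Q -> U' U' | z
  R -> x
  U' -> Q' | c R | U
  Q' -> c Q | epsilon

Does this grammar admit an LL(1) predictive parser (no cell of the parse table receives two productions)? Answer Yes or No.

FIRST(U) = {epsilon, x}
FIRST(Q) = {epsilon, c, x, z}
FIRST(R) = {x}
FIRST(U') = {epsilon, c, x}
FIRST(Q') = {epsilon, c}
FOLLOW(U) = {$, c, x}
FOLLOW(Q) = {$, c, x}
FOLLOW(R) = {$, c, x}
FOLLOW(U') = {$, c, x}
FOLLOW(Q') = {$, c, x}
Cell M[Q', c] receives both Q' -> c Q and Q' -> epsilon — the grammar is not LL(1).

No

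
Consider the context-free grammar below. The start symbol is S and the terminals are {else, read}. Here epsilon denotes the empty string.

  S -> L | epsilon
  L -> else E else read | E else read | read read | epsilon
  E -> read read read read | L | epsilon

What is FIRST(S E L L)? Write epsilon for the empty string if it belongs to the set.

{epsilon, else, read}

FIRST(S): from S->L we get {epsilon, else, read}; from S->epsilon we get {epsilon}. So FIRST(S) = {epsilon, else, read}.
FIRST(L): from L->else E else read we get {else}; from L->E else read we get {else, read}; from L->read read we get {read}; from L->epsilon we get {epsilon}. So FIRST(L) = {epsilon, else, read}.
FIRST(E): from E->read read read read we get {read}; from E->L we get {epsilon, else, read}; from E->epsilon we get {epsilon}. So FIRST(E) = {epsilon, else, read}.
FIRST(S E L L): take FIRST of each symbol in turn, carrying on past any symbol whose FIRST contains epsilon; result {epsilon, else, read}.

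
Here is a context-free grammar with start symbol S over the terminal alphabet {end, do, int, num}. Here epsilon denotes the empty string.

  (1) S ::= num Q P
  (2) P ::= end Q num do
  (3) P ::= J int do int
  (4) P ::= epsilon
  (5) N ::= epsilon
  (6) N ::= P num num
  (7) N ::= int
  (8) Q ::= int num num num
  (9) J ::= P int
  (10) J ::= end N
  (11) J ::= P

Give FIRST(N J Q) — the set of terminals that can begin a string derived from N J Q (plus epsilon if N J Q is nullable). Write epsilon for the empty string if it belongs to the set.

FIRST(S): from S::=num Q P we get {num}. So FIRST(S) = {num}.
FIRST(Q): from Q::=int num num num we get {int}. So FIRST(Q) = {int}.
FIRST(P): from P::=end Q num do we get {end}; from P::=J int do int we get {end, int}; from P::=epsilon we get {epsilon}. So FIRST(P) = {epsilon, end, int}.
FIRST(N): from N::=epsilon we get {epsilon}; from N::=P num num we get {end, int, num}; from N::=int we get {int}. So FIRST(N) = {epsilon, end, int, num}.
FIRST(J): from J::=P int we get {end, int}; from J::=end N we get {end}; from J::=P we get {epsilon, end, int}. So FIRST(J) = {epsilon, end, int}.
FIRST(N J Q): take FIRST of each symbol in turn, carrying on past any symbol whose FIRST contains epsilon; result {end, int, num}.

{end, int, num}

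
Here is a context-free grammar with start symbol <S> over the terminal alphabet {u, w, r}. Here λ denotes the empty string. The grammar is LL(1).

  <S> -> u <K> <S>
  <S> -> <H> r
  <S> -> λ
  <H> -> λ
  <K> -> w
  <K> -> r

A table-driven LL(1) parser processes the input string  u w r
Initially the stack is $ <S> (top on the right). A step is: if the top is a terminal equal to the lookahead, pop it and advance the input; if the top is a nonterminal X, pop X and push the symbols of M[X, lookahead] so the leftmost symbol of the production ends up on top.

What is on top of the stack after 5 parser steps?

<H>

step 1: stack=$ <S>  input=u w r $  — expand <S> -> u <K> <S>
step 2: stack=$ <S> <K> u  input=u w r $  — match u
step 3: stack=$ <S> <K>  input=w r $  — expand <K> -> w
step 4: stack=$ <S> w  input=w r $  — match w
step 5: stack=$ <S>  input=r $  — expand <S> -> <H> r
Stack after step 5: $ r <H> (top = <H>).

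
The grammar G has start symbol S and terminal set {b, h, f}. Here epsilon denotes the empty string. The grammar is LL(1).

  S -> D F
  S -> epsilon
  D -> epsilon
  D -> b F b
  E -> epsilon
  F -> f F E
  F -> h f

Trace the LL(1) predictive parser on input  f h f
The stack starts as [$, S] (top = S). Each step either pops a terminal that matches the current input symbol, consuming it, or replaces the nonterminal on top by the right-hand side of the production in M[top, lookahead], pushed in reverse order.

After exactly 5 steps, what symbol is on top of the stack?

step 1: stack=$ S  input=f h f $  — expand S -> D F
step 2: stack=$ F D  input=f h f $  — expand D -> epsilon
step 3: stack=$ F  input=f h f $  — expand F -> f F E
step 4: stack=$ E F f  input=f h f $  — match f
step 5: stack=$ E F  input=h f $  — expand F -> h f
Stack after step 5: $ E f h (top = h).

h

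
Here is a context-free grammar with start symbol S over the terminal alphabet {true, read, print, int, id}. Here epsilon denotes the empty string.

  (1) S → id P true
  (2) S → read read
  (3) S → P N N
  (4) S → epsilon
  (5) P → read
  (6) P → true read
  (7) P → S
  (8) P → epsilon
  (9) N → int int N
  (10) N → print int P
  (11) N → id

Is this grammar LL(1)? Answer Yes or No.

No

FIRST(S) = {epsilon, id, int, print, read, true}
FIRST(P) = {epsilon, id, int, print, read, true}
FIRST(N) = {id, int, print}
FOLLOW(S) = {$, id, int, print, true}
FOLLOW(P) = {$, id, int, print, true}
FOLLOW(N) = {$, id, int, print, true}
Cell M[P, $] receives both P → S and P → epsilon — the grammar is not LL(1).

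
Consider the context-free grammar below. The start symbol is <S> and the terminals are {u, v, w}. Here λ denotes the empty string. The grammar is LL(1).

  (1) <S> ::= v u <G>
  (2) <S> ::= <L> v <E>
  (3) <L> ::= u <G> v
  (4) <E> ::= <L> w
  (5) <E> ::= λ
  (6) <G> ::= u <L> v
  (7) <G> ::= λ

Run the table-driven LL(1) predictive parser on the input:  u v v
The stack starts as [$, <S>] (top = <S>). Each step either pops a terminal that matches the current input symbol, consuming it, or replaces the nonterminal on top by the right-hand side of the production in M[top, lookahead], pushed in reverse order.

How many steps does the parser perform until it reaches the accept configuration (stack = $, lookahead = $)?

     Stack            Input    Action
  1  $ <S>            u v v $  expand <S> ::= <L> v <E>
  2  $ <E> v <L>      u v v $  expand <L> ::= u <G> v
  3  $ <E> v v <G> u  u v v $  match u
  4  $ <E> v v <G>    v v $    expand <G> ::= λ
  5  $ <E> v v        v v $    match v
  6  $ <E> v          v $      match v
  7  $ <E>            $        expand <E> ::= λ
Accept reached after 7 steps.

7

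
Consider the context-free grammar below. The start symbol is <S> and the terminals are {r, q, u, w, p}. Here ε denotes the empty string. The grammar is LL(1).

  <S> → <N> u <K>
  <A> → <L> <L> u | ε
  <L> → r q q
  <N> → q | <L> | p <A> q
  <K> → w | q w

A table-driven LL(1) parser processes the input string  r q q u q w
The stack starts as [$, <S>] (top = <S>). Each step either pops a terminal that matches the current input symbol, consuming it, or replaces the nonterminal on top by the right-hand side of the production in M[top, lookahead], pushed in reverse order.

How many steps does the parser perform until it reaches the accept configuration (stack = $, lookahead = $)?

10

      Stack          Input          Action
   1  $ <S>          r q q u q w $  expand <S> → <N> u <K>
   2  $ <K> u <N>    r q q u q w $  expand <N> → <L>
   3  $ <K> u <L>    r q q u q w $  expand <L> → r q q
   4  $ <K> u q q r  r q q u q w $  match r
   5  $ <K> u q q    q q u q w $    match q
   6  $ <K> u q      q u q w $      match q
   7  $ <K> u        u q w $        match u
   8  $ <K>          q w $          expand <K> → q w
   9  $ w q          q w $          match q
  10  $ w            w $            match w
Accept reached after 10 steps.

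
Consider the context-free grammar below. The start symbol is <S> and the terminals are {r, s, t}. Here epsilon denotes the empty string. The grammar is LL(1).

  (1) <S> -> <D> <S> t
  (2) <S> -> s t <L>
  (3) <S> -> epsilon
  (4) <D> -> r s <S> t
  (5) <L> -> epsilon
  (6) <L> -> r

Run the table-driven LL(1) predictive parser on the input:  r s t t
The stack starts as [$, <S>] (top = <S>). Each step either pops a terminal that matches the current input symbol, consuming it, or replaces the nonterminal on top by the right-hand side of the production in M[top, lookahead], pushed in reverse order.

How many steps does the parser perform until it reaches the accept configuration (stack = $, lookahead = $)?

     Stack              Input      Action
  1  $ <S>              r s t t $  expand <S> -> <D> <S> t
  2  $ t <S> <D>        r s t t $  expand <D> -> r s <S> t
  3  $ t <S> t <S> s r  r s t t $  match r
  4  $ t <S> t <S> s    s t t $    match s
  5  $ t <S> t <S>      t t $      expand <S> -> epsilon
  6  $ t <S> t          t t $      match t
  7  $ t <S>            t $        expand <S> -> epsilon
  8  $ t                t $        match t
Accept reached after 8 steps.

8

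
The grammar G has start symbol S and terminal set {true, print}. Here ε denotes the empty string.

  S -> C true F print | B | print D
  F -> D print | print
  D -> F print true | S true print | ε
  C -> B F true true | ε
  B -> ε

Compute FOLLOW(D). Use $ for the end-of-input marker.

FIRST(B) = {ε}
FIRST(S) = {ε, print, true}  (via C true F print, B)
FIRST(F) = {print, true}  (via D print)
FIRST(D) = {ε, print, true}  (via F print true, S true print)
FIRST(C) = {ε, print, true}  (via B F true true)
FOLLOW(S) includes $ since S is the start symbol.
FOLLOW(S): in D->S true print, S is followed by true print with FIRST {true}. Thus FOLLOW(S) = {$, true}.
FOLLOW(F): in S->C true F print, F is followed by print with FIRST {print}; in D->F print true, F is followed by print true with FIRST {print}; in C->B F true true, F is followed by true true with FIRST {true}. Thus FOLLOW(F) = {print, true}.
FOLLOW(D): in S->print D, the suffix after D is empty, so FOLLOW(D) ⊇ FOLLOW(S) = {$, true}; in F->D print, D is followed by print with FIRST {print}. Thus FOLLOW(D) = {$, print, true}.
FOLLOW(C): in S->C true F print, C is followed by true F print with FIRST {true}. Thus FOLLOW(C) = {true}.
FOLLOW(B): in S->B, the suffix after B is empty, so FOLLOW(B) ⊇ FOLLOW(S) = {$, true}; in C->B F true true, B is followed by F true true with FIRST {print, true}. Thus FOLLOW(B) = {$, print, true}.

{$, print, true}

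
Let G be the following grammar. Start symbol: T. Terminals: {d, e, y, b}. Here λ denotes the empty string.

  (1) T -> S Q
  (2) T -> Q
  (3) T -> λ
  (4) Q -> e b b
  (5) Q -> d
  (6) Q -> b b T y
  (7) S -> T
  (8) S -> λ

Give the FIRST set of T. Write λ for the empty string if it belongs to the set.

{λ, b, d, e}

FIRST(Q): from Q->e b b we get {e}; from Q->d we get {d}; from Q->b b T y we get {b}. So FIRST(Q) = {b, d, e}.
FIRST(T): from T->S Q we get {b, d, e}; from T->Q we get {b, d, e}; from T->λ we get {λ}. So FIRST(T) = {λ, b, d, e}.
FIRST(S): from S->T we get {λ, b, d, e}; from S->λ we get {λ}. So FIRST(S) = {λ, b, d, e}.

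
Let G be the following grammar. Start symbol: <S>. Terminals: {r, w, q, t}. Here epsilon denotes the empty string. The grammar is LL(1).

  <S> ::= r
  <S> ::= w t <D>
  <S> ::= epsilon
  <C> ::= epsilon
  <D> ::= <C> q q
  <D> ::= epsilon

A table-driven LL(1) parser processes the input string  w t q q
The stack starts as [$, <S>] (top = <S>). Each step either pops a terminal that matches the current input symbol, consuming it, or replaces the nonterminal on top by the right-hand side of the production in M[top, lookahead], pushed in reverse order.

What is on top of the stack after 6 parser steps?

     Stack      Input      Action
  1  $ <S>      w t q q $  expand <S> ::= w t <D>
  2  $ <D> t w  w t q q $  match w
  3  $ <D> t    t q q $    match t
  4  $ <D>      q q $      expand <D> ::= <C> q q
  5  $ q q <C>  q q $      expand <C> ::= epsilon
  6  $ q q      q q $      match q
Stack after step 6: $ q (top = q).

q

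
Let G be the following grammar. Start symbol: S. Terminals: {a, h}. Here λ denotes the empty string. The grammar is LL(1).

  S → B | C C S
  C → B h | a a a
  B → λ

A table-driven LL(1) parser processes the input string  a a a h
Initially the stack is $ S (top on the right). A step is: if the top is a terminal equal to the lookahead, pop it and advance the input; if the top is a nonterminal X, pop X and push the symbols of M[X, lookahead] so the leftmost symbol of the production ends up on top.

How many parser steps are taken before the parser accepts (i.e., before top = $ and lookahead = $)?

step 1: stack=$ S  input=a a a h $  — expand S → C C S
step 2: stack=$ S C C  input=a a a h $  — expand C → a a a
step 3: stack=$ S C a a a  input=a a a h $  — match a
step 4: stack=$ S C a a  input=a a h $  — match a
step 5: stack=$ S C a  input=a h $  — match a
step 6: stack=$ S C  input=h $  — expand C → B h
step 7: stack=$ S h B  input=h $  — expand B → λ
step 8: stack=$ S h  input=h $  — match h
step 9: stack=$ S  input=$  — expand S → B
step 10: stack=$ B  input=$  — expand B → λ
Accept reached after 10 steps.

10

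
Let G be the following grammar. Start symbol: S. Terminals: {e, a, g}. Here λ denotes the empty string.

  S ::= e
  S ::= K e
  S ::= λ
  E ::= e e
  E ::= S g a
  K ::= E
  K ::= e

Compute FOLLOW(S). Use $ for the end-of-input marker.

FIRST(S): from S::=e we get {e}; from S::=K e we get {e, g}; from S::=λ we get {λ}. So FIRST(S) = {λ, e, g}.
FIRST(E): from E::=e e we get {e}; from E::=S g a we get {e, g}. So FIRST(E) = {e, g}.
FIRST(K): from K::=E we get {e, g}; from K::=e we get {e}. So FIRST(K) = {e, g}.
FOLLOW(S) includes $ since S is the start symbol.
FOLLOW(S): in E::=S g a, S is followed by g a with FIRST {g}. Thus FOLLOW(S) = {$, g}.
FOLLOW(K): in S::=K e, K is followed by e with FIRST {e}. Thus FOLLOW(K) = {e}.
FOLLOW(E): in K::=E, the suffix after E is empty, so FOLLOW(E) ⊇ FOLLOW(K) = {e}. Thus FOLLOW(E) = {e}.

{$, g}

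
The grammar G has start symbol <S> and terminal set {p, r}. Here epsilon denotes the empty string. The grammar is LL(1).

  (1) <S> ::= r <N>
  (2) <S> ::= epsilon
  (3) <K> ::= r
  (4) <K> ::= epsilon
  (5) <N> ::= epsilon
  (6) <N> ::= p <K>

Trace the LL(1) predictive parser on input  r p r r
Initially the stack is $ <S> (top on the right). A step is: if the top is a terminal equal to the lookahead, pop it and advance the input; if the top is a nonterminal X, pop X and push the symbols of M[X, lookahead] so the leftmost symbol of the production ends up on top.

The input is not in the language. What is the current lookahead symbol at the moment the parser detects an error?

step 1: stack=$ <S>  input=r p r r $  — expand <S> ::= r <N>
step 2: stack=$ <N> r  input=r p r r $  — match r
step 3: stack=$ <N>  input=p r r $  — expand <N> ::= p <K>
step 4: stack=$ <K> p  input=p r r $  — match p
step 5: stack=$ <K>  input=r r $  — expand <K> ::= r
step 6: stack=$ r  input=r r $  — match r
step 7: stack=$  input=r $  — error: stack empty but input remains

r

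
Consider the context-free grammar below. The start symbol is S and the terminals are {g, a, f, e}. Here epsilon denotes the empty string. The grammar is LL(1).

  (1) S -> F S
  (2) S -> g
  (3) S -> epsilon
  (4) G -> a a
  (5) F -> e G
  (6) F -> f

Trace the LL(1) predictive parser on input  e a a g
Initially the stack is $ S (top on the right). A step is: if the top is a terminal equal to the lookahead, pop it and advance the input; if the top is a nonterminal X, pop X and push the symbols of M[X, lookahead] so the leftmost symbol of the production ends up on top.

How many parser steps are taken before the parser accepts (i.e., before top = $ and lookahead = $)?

8

step 1: stack=$ S  input=e a a g $  — expand S -> F S
step 2: stack=$ S F  input=e a a g $  — expand F -> e G
step 3: stack=$ S G e  input=e a a g $  — match e
step 4: stack=$ S G  input=a a g $  — expand G -> a a
step 5: stack=$ S a a  input=a a g $  — match a
step 6: stack=$ S a  input=a g $  — match a
step 7: stack=$ S  input=g $  — expand S -> g
step 8: stack=$ g  input=g $  — match g
Accept reached after 8 steps.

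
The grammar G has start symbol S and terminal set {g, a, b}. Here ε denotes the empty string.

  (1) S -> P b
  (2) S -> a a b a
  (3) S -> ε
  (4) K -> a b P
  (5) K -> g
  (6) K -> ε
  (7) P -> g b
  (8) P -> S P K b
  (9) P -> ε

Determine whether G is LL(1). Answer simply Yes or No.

No

FIRST(S) = {ε, a, b, g}
FIRST(K) = {ε, a, g}
FIRST(P) = {ε, a, b, g}
FOLLOW(S) = {$, a, b, g}
FOLLOW(K) = {b}
FOLLOW(P) = {a, b, g}
Cell M[P, a] receives both P -> S P K b and P -> ε — the grammar is not LL(1).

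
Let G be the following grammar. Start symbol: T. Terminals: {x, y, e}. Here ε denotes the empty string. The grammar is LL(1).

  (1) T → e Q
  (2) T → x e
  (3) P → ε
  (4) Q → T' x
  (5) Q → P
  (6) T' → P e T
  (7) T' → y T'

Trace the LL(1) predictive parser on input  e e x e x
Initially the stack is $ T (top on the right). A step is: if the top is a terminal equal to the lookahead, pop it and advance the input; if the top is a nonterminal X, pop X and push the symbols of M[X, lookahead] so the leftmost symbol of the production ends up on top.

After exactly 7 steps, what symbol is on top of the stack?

     Stack      Input        Action
  1  $ T        e e x e x $  expand T → e Q
  2  $ Q e      e e x e x $  match e
  3  $ Q        e x e x $    expand Q → T' x
  4  $ x T'     e x e x $    expand T' → P e T
  5  $ x T e P  e x e x $    expand P → ε
  6  $ x T e    e x e x $    match e
  7  $ x T      x e x $      expand T → x e
Stack after step 7: $ x e x (top = x).

x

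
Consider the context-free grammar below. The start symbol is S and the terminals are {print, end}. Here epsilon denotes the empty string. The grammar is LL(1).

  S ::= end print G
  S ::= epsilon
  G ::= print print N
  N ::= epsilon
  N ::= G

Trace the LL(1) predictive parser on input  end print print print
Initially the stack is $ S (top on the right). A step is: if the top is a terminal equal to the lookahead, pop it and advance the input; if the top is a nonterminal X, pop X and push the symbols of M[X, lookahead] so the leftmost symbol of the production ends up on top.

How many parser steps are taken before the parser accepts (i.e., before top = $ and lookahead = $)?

     Stack            Input                    Action
  1  $ S              end print print print $  expand S ::= end print G
  2  $ G print end    end print print print $  match end
  3  $ G print        print print print $      match print
  4  $ G              print print $            expand G ::= print print N
  5  $ N print print  print print $            match print
  6  $ N print        print $                  match print
  7  $ N              $                        expand N ::= epsilon
Accept reached after 7 steps.

7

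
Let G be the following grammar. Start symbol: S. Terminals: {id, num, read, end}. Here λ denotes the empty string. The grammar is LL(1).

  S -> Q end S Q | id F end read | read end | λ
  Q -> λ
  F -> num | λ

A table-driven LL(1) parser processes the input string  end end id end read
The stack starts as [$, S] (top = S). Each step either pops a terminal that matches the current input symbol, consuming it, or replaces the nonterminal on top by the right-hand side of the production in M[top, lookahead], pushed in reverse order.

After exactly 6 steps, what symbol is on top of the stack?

     Stack          Input                  Action
  1  $ S            end end id end read $  expand S -> Q end S Q
  2  $ Q S end Q    end end id end read $  expand Q -> λ
  3  $ Q S end      end end id end read $  match end
  4  $ Q S          end id end read $      expand S -> Q end S Q
  5  $ Q Q S end Q  end id end read $      expand Q -> λ
  6  $ Q Q S end    end id end read $      match end
Stack after step 6: $ Q Q S (top = S).

S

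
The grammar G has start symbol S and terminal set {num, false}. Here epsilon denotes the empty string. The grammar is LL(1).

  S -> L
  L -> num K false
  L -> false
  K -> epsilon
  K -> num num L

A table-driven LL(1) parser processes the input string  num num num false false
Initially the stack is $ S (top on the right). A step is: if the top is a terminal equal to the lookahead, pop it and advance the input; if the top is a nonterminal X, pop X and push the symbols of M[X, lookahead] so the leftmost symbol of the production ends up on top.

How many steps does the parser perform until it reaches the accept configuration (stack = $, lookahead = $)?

step 1: stack=$ S  input=num num num false false $  — expand S -> L
step 2: stack=$ L  input=num num num false false $  — expand L -> num K false
step 3: stack=$ false K num  input=num num num false false $  — match num
step 4: stack=$ false K  input=num num false false $  — expand K -> num num L
step 5: stack=$ false L num num  input=num num false false $  — match num
step 6: stack=$ false L num  input=num false false $  — match num
step 7: stack=$ false L  input=false false $  — expand L -> false
step 8: stack=$ false false  input=false false $  — match false
step 9: stack=$ false  input=false $  — match false
Accept reached after 9 steps.

9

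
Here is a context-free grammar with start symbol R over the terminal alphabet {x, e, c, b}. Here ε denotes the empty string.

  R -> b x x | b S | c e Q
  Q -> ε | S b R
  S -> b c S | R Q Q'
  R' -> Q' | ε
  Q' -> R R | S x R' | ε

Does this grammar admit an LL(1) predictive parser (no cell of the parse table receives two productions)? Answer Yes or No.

FIRST(R) = {b, c}
FIRST(Q) = {ε, b, c}
FIRST(S) = {b, c}
FIRST(R') = {ε, b, c}
FIRST(Q') = {ε, b, c}
FOLLOW(R) = {$, b, c, x}
FOLLOW(Q) = {$, b, c, x}
FOLLOW(S) = {$, b, c, x}
FOLLOW(R') = {$, b, c, x}
FOLLOW(Q') = {$, b, c, x}
Cell M[Q, b] receives both Q -> ε and Q -> S b R — the grammar is not LL(1).

No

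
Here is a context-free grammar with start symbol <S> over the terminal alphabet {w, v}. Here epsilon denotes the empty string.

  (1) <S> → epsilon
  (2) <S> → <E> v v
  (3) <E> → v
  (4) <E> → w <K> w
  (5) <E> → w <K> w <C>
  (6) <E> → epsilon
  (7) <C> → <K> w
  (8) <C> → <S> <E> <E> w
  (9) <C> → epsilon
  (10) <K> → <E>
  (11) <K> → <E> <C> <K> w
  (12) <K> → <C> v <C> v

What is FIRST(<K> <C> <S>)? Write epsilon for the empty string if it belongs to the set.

FIRST(<E>) = {epsilon, v, w}
FIRST(<S>) = {epsilon, v, w}  (via <E> v v)
FIRST(<C>) = {epsilon, v, w}  (via <K> w, <S> <E> <E> w)
FIRST(<K>) = {epsilon, v, w}  (via <E>, <E> <C> <K> w, <C> v <C> v)
FIRST(<K> <C> <S>): take FIRST of each symbol in turn, carrying on past any symbol whose FIRST contains epsilon; result {epsilon, v, w}.

{epsilon, v, w}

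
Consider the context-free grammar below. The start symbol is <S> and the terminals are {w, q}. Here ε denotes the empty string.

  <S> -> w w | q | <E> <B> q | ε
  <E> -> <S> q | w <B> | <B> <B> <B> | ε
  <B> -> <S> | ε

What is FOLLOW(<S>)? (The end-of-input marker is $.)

FIRST(<S>) = {ε, q, w}  (via <E> <B> q)
FIRST(<B>) = {ε, q, w}  (via <S>)
FIRST(<E>) = {ε, q, w}  (via <S> q, <B> <B> <B>)
FOLLOW(<S>) includes $ since <S> is the start symbol.
FOLLOW(<E>): in <S>-><E> <B> q, <E> is followed by <B> q with FIRST {q, w}. Thus FOLLOW(<E>) = {q, w}.
FOLLOW(<B>): in <S>-><E> <B> q, <B> is followed by q with FIRST {q}; in <E>->w <B>, the suffix after <B> is empty, so FOLLOW(<B>) ⊇ FOLLOW(<E>) = {q, w}; in <E>-><B> <B> <B> (occurrence 1), <B> is followed by <B> <B> with FIRST {ε, q, w}; in <E>-><B> <B> <B> (occurrence 1), the suffix after <B> is nullable, so FOLLOW(<B>) ⊇ FOLLOW(<E>) = {q, w}; in <E>-><B> <B> <B> (occurrence 2), <B> is followed by <B> with FIRST {ε, q, w}; in <E>-><B> <B> <B> (occurrence 2), the suffix after <B> is nullable, so FOLLOW(<B>) ⊇ FOLLOW(<E>) = {q, w}; in <E>-><B> <B> <B> (occurrence 3), the suffix after <B> is empty, so FOLLOW(<B>) ⊇ FOLLOW(<E>) = {q, w}. Thus FOLLOW(<B>) = {q, w}.
FOLLOW(<S>): in <E>-><S> q, <S> is followed by q with FIRST {q}; in <B>-><S>, the suffix after <S> is empty, so FOLLOW(<S>) ⊇ FOLLOW(<B>) = {q, w}. Thus FOLLOW(<S>) = {$, q, w}.

{$, q, w}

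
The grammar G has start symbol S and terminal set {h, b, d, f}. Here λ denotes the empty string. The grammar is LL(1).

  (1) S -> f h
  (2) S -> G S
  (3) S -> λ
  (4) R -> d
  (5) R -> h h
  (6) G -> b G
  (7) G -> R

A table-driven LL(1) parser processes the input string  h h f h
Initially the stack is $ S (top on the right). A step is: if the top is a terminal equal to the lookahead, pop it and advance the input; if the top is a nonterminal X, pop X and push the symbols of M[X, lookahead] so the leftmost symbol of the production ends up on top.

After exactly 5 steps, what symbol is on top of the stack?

S

step 1: stack=$ S  input=h h f h $  — expand S -> G S
step 2: stack=$ S G  input=h h f h $  — expand G -> R
step 3: stack=$ S R  input=h h f h $  — expand R -> h h
step 4: stack=$ S h h  input=h h f h $  — match h
step 5: stack=$ S h  input=h f h $  — match h
Stack after step 5: $ S (top = S).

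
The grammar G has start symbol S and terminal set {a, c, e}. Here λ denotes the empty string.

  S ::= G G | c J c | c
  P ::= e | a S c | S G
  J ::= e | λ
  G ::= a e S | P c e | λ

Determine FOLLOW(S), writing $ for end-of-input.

{$, a, c, e}

FIRST(J): from J::=e we get {e}; from J::=λ we get {λ}. So FIRST(J) = {λ, e}.
FIRST(S): from S::=G G we get {λ, a, c, e}; from S::=c J c we get {c}; from S::=c we get {c}. So FIRST(S) = {λ, a, c, e}.
FIRST(P): from P::=e we get {e}; from P::=a S c we get {a}; from P::=S G we get {λ, a, c, e}. So FIRST(P) = {λ, a, c, e}.
FIRST(G): from G::=a e S we get {a}; from G::=P c e we get {a, c, e}; from G::=λ we get {λ}. So FIRST(G) = {λ, a, c, e}.
FOLLOW(S) includes $ since S is the start symbol.
FOLLOW(P): in G::=P c e, P is followed by c e with FIRST {c}. Thus FOLLOW(P) = {c}.
FOLLOW(J): in S::=c J c, J is followed by c with FIRST {c}. Thus FOLLOW(J) = {c}.
FOLLOW(S): in P::=a S c, S is followed by c with FIRST {c}; in P::=S G, S is followed by G with FIRST {λ, a, c, e}; in P::=S G, the suffix after S is nullable, so FOLLOW(S) ⊇ FOLLOW(P) = {c}; in G::=a e S, the suffix after S is empty, so FOLLOW(S) ⊇ FOLLOW(G) = {$, a, c, e}. Thus FOLLOW(S) = {$, a, c, e}.
FOLLOW(G): in S::=G G (occurrence 1), G is followed by G with FIRST {λ, a, c, e}; in S::=G G (occurrence 1), the suffix after G is nullable, so FOLLOW(G) ⊇ FOLLOW(S) = {$, a, c, e}; in S::=G G (occurrence 2), the suffix after G is empty, so FOLLOW(G) ⊇ FOLLOW(S) = {$, a, c, e}; in P::=S G, the suffix after G is empty, so FOLLOW(G) ⊇ FOLLOW(P) = {c}. Thus FOLLOW(G) = {$, a, c, e}.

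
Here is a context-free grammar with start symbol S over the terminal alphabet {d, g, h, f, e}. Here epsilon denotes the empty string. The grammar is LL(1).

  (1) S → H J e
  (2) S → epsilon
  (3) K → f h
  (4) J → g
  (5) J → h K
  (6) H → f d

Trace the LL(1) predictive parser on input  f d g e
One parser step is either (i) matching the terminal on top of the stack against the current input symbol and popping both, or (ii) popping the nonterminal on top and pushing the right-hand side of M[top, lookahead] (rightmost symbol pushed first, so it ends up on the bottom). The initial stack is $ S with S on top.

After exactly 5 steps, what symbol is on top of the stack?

g

step 1: stack=$ S  input=f d g e $  — expand S → H J e
step 2: stack=$ e J H  input=f d g e $  — expand H → f d
step 3: stack=$ e J d f  input=f d g e $  — match f
step 4: stack=$ e J d  input=d g e $  — match d
step 5: stack=$ e J  input=g e $  — expand J → g
Stack after step 5: $ e g (top = g).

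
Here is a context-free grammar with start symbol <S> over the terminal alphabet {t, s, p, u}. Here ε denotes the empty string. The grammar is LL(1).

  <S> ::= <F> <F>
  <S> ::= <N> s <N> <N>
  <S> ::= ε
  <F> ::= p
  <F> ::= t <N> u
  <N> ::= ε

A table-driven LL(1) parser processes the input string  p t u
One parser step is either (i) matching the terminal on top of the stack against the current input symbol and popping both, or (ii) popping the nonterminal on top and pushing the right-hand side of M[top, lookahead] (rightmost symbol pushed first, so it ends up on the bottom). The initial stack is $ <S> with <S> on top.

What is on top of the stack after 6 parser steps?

     Stack      Input    Action
  1  $ <S>      p t u $  expand <S> ::= <F> <F>
  2  $ <F> <F>  p t u $  expand <F> ::= p
  3  $ <F> p    p t u $  match p
  4  $ <F>      t u $    expand <F> ::= t <N> u
  5  $ u <N> t  t u $    match t
  6  $ u <N>    u $      expand <N> ::= ε
Stack after step 6: $ u (top = u).

u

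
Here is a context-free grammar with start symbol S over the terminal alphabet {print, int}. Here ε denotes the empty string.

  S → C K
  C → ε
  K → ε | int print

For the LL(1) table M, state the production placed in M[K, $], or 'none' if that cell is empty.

K → ε

FIRST(C): from C→ε we get {ε}. So FIRST(C) = {ε}.
FIRST(K): from K→ε we get {ε}; from K→int print we get {int}. So FIRST(K) = {ε, int}.
FIRST(S): from S→C K we get {ε, int}. So FIRST(S) = {ε, int}.
FOLLOW(S) includes $ since S is the start symbol.
FOLLOW(S): S appears on no right-hand side. Thus FOLLOW(S) = {$}.
FOLLOW(K): in S→C K, the suffix after K is empty, so FOLLOW(K) ⊇ FOLLOW(S) = {$}. Thus FOLLOW(K) = {$}.
For K → ε: FIRST(ε) = {ε}, so it goes in M[K, t] for t ∈ {}; since ε ∈ FIRST, also for every t ∈ FOLLOW(K) = {$}.
For K → int print: FIRST(int print) = {int}, so it goes in M[K, t] for t ∈ {int}.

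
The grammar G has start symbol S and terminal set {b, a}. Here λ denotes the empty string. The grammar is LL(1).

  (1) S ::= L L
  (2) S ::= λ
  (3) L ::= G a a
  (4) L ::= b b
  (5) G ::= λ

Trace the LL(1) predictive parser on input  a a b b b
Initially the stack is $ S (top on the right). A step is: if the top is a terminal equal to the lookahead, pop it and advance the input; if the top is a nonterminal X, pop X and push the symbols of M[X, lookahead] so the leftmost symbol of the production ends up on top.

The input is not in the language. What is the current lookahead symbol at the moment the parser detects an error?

     Stack      Input        Action
  1  $ S        a a b b b $  expand S ::= L L
  2  $ L L      a a b b b $  expand L ::= G a a
  3  $ L a a G  a a b b b $  expand G ::= λ
  4  $ L a a    a a b b b $  match a
  5  $ L a      a b b b $    match a
  6  $ L        b b b $      expand L ::= b b
  7  $ b b      b b b $      match b
  8  $ b        b b $        match b
  9  $          b $          error: stack empty but input remains

b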